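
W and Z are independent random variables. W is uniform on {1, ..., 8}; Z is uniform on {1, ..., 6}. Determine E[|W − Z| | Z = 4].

Outcomes with Z = 4: (1,4), (2,4), (3,4), (4,4), (5,4), (6,4), (7,4), (8,4), each with probability 1/48.
E[|W − Z| | Z = 4] = (3 + 2 + 1 + 0 + 1 + 2 + 3 + 4) / 8 = 2.

2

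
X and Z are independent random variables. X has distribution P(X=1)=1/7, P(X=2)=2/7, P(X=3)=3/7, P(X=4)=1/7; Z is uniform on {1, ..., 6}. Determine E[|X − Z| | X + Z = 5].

P(X + Z = 5) = 1/6.
Summing |X−Z|·P(x,y) over outcomes with X + Z = 5 gives 11/42.
E[|X − Z| | X + Z = 5] = (11/42) / (1/6) = 11/7.

11/7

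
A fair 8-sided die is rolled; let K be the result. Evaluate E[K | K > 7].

8

Given K > 7, K is equally likely to be any of {8}.
E[K | K > 7] = (8) / 1 = 8.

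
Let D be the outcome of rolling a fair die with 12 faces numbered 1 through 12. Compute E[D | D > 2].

Given D > 2, D is equally likely to be any of {3, 4, 5, 6, 7, 8, 9, 10, 11, 12}.
E[D | D > 2] = (3 + 4 + 5 + 6 + 7 + 8 + 9 + 10 + 11 + 12) / 10 = 15/2.

15/2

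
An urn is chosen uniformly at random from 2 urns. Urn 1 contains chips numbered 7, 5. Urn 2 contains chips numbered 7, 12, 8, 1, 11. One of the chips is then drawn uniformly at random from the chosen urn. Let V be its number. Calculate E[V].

E[V | urn 1] = (7+5)/2 = 6.
E[V | urn 2] = (7+12+8+1+11)/5 = 39/5.
E[V] = (1/2)·(6) + (1/2)·(39/5) = 69/10.

69/10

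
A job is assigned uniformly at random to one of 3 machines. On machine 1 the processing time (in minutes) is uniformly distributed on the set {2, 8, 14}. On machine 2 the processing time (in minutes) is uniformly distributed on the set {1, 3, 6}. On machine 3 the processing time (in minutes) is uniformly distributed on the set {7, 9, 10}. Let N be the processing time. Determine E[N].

20/3

E[N | machine 1] = (2+8+14)/3 = 8.
E[N | machine 2] = (1+3+6)/3 = 10/3.
E[N | machine 3] = (7+9+10)/3 = 26/3.
E[N] = (1/3)·(8) + (1/3)·(10/3) + (1/3)·(26/3) = 20/3.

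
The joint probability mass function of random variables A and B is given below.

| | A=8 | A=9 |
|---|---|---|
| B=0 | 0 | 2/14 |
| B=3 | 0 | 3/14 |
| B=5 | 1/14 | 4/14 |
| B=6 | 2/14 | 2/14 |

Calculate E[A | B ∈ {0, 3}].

P(B ∈ {0, 3}) = 5/14.
Σ A·P over the event = 9·(2/14) + 9·(3/14) = 45/14.
E[A | B ∈ {0, 3}] = (45/14) / (5/14) = 9.

9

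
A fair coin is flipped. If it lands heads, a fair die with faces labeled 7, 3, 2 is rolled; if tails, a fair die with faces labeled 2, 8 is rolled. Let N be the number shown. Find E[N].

E[N | heads] = (7+3+2)/3 = 4.
E[N | tails] = (2+8)/2 = 5.
E[N] = (1/2)·(4) + (1/2)·(5) = 9/2.

9/2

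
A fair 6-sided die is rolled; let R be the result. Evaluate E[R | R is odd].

Given R is odd, R is equally likely to be any of {1, 3, 5}.
E[R | R is odd] = (1 + 3 + 5) / 3 = 3.

3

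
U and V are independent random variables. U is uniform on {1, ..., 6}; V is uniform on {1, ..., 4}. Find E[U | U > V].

32/7

P(U > V) = 7/12.
Summing U·P(x,y) over outcomes with U > V gives 8/3.
E[U | U > V] = (8/3) / (7/12) = 32/7.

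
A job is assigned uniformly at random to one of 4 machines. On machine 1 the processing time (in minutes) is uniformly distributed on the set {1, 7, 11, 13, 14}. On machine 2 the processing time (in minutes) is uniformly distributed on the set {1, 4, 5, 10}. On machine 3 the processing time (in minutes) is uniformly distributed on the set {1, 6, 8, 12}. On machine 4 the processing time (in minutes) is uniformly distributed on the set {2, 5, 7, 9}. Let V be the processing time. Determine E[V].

E[V | machine 1] = (1+7+11+13+14)/5 = 46/5.
E[V | machine 2] = (1+4+5+10)/4 = 5.
E[V | machine 3] = (1+6+8+12)/4 = 27/4.
E[V | machine 4] = (2+5+7+9)/4 = 23/4.
By the law of total expectation,
E[V] = (1/4)·(46/5) + (1/4)·(5) + (1/4)·(27/4) + (1/4)·(23/4) = 267/40.

267/40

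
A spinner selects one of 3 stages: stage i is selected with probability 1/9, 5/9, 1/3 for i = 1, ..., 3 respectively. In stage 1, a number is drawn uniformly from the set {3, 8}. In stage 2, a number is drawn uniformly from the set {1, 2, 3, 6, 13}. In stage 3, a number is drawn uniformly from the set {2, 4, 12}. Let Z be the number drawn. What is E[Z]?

E[Z | stage 1] = (3+8)/2 = 11/2.
E[Z | stage 2] = (1+2+3+6+13)/5 = 5.
E[Z | stage 3] = (2+4+12)/3 = 6.
E[Z] = (1/9)·(11/2) + (5/9)·(5) + (1/3)·(6) = 97/18.

97/18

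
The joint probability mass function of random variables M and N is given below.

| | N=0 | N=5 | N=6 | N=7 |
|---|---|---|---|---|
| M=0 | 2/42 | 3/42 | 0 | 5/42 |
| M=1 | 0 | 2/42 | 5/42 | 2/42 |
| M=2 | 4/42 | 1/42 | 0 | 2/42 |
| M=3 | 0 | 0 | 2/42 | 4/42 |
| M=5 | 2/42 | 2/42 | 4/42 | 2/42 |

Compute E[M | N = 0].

P(N = 0) = 4/21.
Σ M·P over the event = 0·(2/42) + 2·(4/42) + 5·(2/42) = 3/7.
E[M | N = 0] = (3/7) / (4/21) = 9/4.

9/4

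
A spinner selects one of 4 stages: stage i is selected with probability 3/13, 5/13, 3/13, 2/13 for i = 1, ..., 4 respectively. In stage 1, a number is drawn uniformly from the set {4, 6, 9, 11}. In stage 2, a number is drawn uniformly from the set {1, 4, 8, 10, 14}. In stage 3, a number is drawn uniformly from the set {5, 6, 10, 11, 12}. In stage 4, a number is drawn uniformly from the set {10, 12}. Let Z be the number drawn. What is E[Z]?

E[Z | stage 1] = (4+6+9+11)/4 = 15/2.
E[Z | stage 2] = (1+4+8+10+14)/5 = 37/5.
E[Z | stage 3] = (5+6+10+11+12)/5 = 44/5.
E[Z | stage 4] = (10+12)/2 = 11.
E[Z] = (3/13)·(15/2) + (5/13)·(37/5) + (3/13)·(44/5) + (2/13)·(11) = 83/10.

83/10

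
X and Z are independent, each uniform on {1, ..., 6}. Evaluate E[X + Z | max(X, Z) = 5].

70/9

Outcomes with max(X, Z) = 5: (1,5), (2,5), (3,5), (4,5), (5,1), (5,2), (5,3), (5,4), (5,5), each with probability 1/36.
E[X + Z | max(X, Z) = 5] = (6 + 7 + 8 + 9 + 6 + 7 + 8 + 9 + 10) / 9 = 70/9.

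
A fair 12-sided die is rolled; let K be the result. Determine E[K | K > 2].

Given K > 2, K is equally likely to be any of {3, 4, 5, 6, 7, 8, 9, 10, 11, 12}.
E[K | K > 2] = (3 + 4 + 5 + 6 + 7 + 8 + 9 + 10 + 11 + 12) / 10 = 15/2.

15/2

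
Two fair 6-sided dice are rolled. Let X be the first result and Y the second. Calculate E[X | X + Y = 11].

Outcomes with X + Y = 11: (5,6), (6,5), each with probability 1/36.
E[X | X + Y = 11] = (5 + 6) / 2 = 11/2.

11/2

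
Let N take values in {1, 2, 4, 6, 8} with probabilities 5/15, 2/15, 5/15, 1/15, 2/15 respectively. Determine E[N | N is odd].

1

P(N is odd) = 1/3.
Σ over the event: 1·1/3 = 1/3.
E[N | N is odd] = (1/3) / (1/3) = 1.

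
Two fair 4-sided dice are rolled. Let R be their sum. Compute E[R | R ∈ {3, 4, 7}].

P(R ∈ {3, 4, 7}) = 7/16.
Σ over the event: 3·1/8 + 4·3/16 + 7·1/8 = 2.
E[R | R ∈ {3, 4, 7}] = (2) / (7/16) = 32/7.

32/7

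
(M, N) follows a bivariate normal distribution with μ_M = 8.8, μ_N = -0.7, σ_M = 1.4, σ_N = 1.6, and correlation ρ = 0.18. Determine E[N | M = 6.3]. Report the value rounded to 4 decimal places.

The regression of N on M has slope ρ·σ_N/σ_M and passes through (μ_M, μ_N).
E[N | M=6.3] = -0.7 + (0.18)·(1.6/1.4)·(6.3 − (8.8)) = -0.7 + (0.20571)·(-2.5) = -1.2143.

-1.2143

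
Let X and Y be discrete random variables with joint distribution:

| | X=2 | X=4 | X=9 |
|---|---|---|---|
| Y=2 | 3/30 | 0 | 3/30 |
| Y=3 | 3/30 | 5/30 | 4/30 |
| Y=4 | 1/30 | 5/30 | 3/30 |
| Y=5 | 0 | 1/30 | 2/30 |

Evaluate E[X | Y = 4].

P(Y = 4) = 3/10.
Summing X·P(X=x,Y=y) over the conditioning event gives 49/30.
E[X | Y = 4] = (49/30) / (3/10) = 49/9.

49/9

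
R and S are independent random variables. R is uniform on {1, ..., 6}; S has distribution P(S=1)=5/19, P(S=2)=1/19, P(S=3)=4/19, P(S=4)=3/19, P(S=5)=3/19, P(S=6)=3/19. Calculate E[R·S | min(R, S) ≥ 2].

118/7

P(min(R, S) ≥ 2) = 35/57.
Summing RS·P(x,y) over outcomes with min(R, S) ≥ 2 gives 590/57.
E[R·S | min(R, S) ≥ 2] = (590/57) / (35/57) = 118/7.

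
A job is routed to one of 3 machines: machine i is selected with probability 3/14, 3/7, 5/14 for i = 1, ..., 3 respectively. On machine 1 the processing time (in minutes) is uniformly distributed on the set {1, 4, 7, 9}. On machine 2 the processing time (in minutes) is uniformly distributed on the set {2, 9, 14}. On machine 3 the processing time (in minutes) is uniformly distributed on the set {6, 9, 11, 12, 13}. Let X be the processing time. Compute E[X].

467/56

E[X | machine 1] = (1+4+7+9)/4 = 21/4.
E[X | machine 2] = (2+9+14)/3 = 25/3.
E[X | machine 3] = (6+9+11+12+13)/5 = 51/5.
E[X] = (3/14)·(21/4) + (3/7)·(25/3) + (5/14)·(51/5) = 467/56.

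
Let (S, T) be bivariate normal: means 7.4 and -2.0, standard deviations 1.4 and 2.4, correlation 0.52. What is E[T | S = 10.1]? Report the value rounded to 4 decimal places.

0.4069

The regression of T on S has slope ρ·σ_T/σ_S and passes through (μ_S, μ_T).
E[T | S=10.1] = -2.0 + (0.52)·(2.4/1.4)·(10.1 − (7.4)) = -2.0 + (0.89143)·(2.7) = 0.4069.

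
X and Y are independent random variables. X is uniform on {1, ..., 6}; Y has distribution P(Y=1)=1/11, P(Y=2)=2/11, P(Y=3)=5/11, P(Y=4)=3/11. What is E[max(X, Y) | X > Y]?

P(X > Y) = 17/33.
Summing max(X,Y)·P(x,y) over outcomes with X > Y gives 82/33.
E[max(X, Y) | X > Y] = (82/33) / (17/33) = 82/17.

82/17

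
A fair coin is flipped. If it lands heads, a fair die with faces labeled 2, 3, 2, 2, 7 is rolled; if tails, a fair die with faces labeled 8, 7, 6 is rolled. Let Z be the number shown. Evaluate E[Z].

E[Z | heads] = (2+3+2+2+7)/5 = 16/5.
E[Z | tails] = (8+7+6)/3 = 7.
E[Z] = (1/2)·(16/5) + (1/2)·(7) = 51/10.

51/10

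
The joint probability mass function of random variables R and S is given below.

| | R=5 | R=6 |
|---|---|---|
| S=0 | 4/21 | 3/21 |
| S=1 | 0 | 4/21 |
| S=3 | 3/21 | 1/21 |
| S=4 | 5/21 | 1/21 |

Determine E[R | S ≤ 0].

P(S ≤ 0) = 1/3.
Summing R·P(R=x,S=y) over the conditioning event gives 38/21.
E[R | S ≤ 0] = (38/21) / (1/3) = 38/7.

38/7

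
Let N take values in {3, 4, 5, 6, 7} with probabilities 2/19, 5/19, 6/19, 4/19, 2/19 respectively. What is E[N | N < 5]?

P(N < 5) = 7/19.
Σ over the event: 3·2/19 + 4·5/19 = 26/19.
E[N | N < 5] = (26/19) / (7/19) = 26/7.

26/7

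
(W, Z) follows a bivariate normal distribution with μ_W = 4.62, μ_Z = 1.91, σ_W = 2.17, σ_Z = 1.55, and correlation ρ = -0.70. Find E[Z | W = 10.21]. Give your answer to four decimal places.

-0.8850

The regression of Z on W has slope ρ·σ_Z/σ_W and passes through (μ_W, μ_Z).
E[Z | W=10.21] = 1.91 + (-0.70)·(1.55/2.17)·(10.21 − (4.62)) = 1.91 + (-0.5)·(5.59) = -0.8850.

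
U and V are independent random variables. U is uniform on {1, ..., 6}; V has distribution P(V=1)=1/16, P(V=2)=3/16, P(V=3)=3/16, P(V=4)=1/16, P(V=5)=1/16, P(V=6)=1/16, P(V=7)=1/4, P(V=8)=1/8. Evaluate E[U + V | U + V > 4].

P(U + V > 4) = 7/8.
Summing (U+V)·P(x,y) over outcomes with U + V > 4 gives 31/4.
E[U + V | U + V > 4] = (31/4) / (7/8) = 62/7.

62/7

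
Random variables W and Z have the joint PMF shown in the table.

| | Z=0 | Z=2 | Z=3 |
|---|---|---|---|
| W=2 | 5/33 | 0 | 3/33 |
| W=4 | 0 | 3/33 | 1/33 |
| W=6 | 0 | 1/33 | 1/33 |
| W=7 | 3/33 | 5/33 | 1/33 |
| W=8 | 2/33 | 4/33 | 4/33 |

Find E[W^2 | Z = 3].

P(Z = 3) = 10/33.
Σ W^2·P over the event = 4·(3/33) + 16·(1/33) + 36·(1/33) + 49·(1/33) + 64·(4/33) = 123/11.
E[W^2 | Z = 3] = (123/11) / (10/33) = 369/10.

369/10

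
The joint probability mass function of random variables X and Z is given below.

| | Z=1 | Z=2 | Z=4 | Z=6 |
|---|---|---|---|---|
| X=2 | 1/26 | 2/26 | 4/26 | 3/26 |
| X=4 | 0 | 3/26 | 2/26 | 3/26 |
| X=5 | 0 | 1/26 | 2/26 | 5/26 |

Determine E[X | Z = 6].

43/11

P(Z = 6) = 11/26.
Σ X·P over the event = 2·(3/26) + 4·(3/26) + 5·(5/26) = 43/26.
E[X | Z = 6] = (43/26) / (11/26) = 43/11.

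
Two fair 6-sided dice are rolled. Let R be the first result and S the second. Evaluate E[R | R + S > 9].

Outcomes with R + S > 9: (4,6), (5,5), (5,6), (6,4), (6,5), (6,6), each with probability 1/36.
E[R | R + S > 9] = (4 + 5 + 5 + 6 + 6 + 6) / 6 = 16/3.

16/3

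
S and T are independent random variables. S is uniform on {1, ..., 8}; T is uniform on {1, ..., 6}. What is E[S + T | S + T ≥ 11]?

12

Outcomes with S + T ≥ 11: (5,6), (6,5), (6,6), (7,4), (7,5), (7,6), (8,3), (8,4), (8,5), (8,6), each with probability 1/48.
E[S + T | S + T ≥ 11] = (11 + 11 + 12 + 11 + 12 + 13 + 11 + 12 + 13 + 14) / 10 = 12.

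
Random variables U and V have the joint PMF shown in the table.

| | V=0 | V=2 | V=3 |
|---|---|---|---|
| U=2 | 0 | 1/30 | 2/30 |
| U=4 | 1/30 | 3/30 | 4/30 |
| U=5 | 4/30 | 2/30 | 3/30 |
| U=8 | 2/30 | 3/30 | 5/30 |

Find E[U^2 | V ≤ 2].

269/8

P(V ≤ 2) = 8/15.
Σ U^2·P over the event = 4·(1/30) + 16·(1/30) + 16·(3/30) + 25·(4/30) + 25·(2/30) + 64·(2/30) + 64·(3/30) = 269/15.
E[U^2 | V ≤ 2] = (269/15) / (8/15) = 269/8.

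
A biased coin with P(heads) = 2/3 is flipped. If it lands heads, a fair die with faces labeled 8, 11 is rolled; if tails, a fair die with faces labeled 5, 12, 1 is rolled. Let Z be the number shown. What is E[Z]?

25/3

E[Z | heads] = (8+11)/2 = 19/2.
E[Z | tails] = (5+12+1)/3 = 6.
E[Z] = (2/3)·(19/2) + (1/3)·(6) = 25/3.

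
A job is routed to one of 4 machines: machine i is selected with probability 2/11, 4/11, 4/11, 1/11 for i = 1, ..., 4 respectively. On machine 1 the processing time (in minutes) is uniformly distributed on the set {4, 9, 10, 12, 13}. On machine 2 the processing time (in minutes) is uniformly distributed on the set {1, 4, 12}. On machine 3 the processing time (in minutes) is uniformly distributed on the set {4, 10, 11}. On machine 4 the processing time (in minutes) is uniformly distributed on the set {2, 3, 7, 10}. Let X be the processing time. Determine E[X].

E[X | machine 1] = (4+9+10+12+13)/5 = 48/5.
E[X | machine 2] = (1+4+12)/3 = 17/3.
E[X | machine 3] = (4+10+11)/3 = 25/3.
E[X | machine 4] = (2+3+7+10)/4 = 11/2.
By the law of total expectation,
E[X] = (2/11)·(48/5) + (4/11)·(17/3) + (4/11)·(25/3) + (1/11)·(11/2) = 807/110.

807/110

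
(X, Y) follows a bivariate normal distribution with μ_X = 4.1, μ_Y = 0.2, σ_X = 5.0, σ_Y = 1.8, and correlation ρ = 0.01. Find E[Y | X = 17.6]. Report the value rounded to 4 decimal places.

0.2486

The regression of Y on X has slope ρ·σ_Y/σ_X and passes through (μ_X, μ_Y).
E[Y | X=17.6] = 0.2 + (0.01)·(1.8/5.0)·(17.6 − (4.1)) = 0.2 + (0.0036)·(13.5) = 0.2486.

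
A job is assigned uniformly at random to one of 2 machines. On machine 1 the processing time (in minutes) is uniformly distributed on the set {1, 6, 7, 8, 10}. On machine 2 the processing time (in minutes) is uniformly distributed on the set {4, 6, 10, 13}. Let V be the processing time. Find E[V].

293/40

E[V | machine 1] = (1+6+7+8+10)/5 = 32/5.
E[V | machine 2] = (4+6+10+13)/4 = 33/4.
E[V] = (1/2)·(32/5) + (1/2)·(33/4) = 293/40.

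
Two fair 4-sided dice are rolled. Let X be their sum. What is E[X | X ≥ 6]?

P(X ≥ 6) = 3/8.
Σ over the event: 6·3/16 + 7·1/8 + 8·1/16 = 5/2.
E[X | X ≥ 6] = (5/2) / (3/8) = 20/3.

20/3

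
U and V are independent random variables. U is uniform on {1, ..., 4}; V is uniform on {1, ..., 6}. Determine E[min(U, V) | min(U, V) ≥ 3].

Outcomes with min(U, V) ≥ 3: (3,3), (3,4), (3,5), (3,6), (4,3), (4,4), (4,5), (4,6), each with probability 1/24.
E[min(U, V) | min(U, V) ≥ 3] = (3 + 3 + 3 + 3 + 3 + 4 + 4 + 4) / 8 = 27/8.

27/8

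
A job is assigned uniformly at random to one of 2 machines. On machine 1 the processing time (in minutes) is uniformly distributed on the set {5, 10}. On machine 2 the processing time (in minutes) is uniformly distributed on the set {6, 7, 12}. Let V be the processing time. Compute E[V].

95/12

E[V | machine 1] = (5+10)/2 = 15/2.
E[V | machine 2] = (6+7+12)/3 = 25/3.
E[V] = (1/2)·(15/2) + (1/2)·(25/3) = 95/12.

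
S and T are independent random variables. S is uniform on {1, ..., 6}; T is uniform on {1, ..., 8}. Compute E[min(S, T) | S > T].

P(S > T) = 5/16.
Summing min(S,T)·P(x,y) over outcomes with S > T gives 35/48.
E[min(S, T) | S > T] = (35/48) / (5/16) = 7/3.

7/3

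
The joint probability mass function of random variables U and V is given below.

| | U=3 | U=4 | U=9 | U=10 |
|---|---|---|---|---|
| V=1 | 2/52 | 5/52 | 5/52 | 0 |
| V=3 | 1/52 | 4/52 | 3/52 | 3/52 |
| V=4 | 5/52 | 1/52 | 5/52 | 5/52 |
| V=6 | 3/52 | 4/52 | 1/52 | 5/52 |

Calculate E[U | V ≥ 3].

P(V ≥ 3) = 10/13.
Summing U·P(U=x,V=y) over the conditioning event gives 137/26.
E[U | V ≥ 3] = (137/26) / (10/13) = 137/20.

137/20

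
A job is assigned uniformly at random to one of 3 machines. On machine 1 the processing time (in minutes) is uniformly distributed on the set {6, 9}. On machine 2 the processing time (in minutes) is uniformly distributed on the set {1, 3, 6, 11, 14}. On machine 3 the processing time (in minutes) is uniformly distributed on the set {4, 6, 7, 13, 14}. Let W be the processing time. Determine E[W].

233/30

E[W | machine 1] = (6+9)/2 = 15/2.
E[W | machine 2] = (1+3+6+11+14)/5 = 7.
E[W | machine 3] = (4+6+7+13+14)/5 = 44/5.
E[W] = (1/3)·(15/2) + (1/3)·(7) + (1/3)·(44/5) = 233/30.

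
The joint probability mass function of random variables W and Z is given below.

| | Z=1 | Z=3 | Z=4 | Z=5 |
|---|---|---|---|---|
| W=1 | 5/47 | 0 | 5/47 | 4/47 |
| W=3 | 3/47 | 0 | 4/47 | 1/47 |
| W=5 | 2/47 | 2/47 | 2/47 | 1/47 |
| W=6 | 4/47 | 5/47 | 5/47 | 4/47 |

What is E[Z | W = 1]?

45/14

P(W = 1) = 14/47.
Σ Z·P over the event = 1·(5/47) + 4·(5/47) + 5·(4/47) = 45/47.
E[Z | W = 1] = (45/47) / (14/47) = 45/14.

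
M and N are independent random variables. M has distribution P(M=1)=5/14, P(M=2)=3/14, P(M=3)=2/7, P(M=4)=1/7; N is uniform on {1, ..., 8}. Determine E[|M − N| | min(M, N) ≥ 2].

P(min(M, N) ≥ 2) = 9/16.
Summing |M−N|·P(x,y) over outcomes with min(M, N) ≥ 2 gives 153/112.
E[|M − N| | min(M, N) ≥ 2] = (153/112) / (9/16) = 17/7.

17/7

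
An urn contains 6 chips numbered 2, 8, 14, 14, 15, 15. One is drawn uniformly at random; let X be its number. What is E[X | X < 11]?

5

P(X < 11) = 1/3.
Σ over the event: 2·1/6 + 8·1/6 = 5/3.
E[X | X < 11] = (5/3) / (1/3) = 5.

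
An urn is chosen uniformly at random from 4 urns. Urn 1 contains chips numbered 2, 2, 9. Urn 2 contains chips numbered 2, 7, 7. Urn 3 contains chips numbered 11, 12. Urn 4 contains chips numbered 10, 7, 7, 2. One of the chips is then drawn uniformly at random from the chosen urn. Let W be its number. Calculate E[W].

E[W | urn 1] = (2+2+9)/3 = 13/3.
E[W | urn 2] = (2+7+7)/3 = 16/3.
E[W | urn 3] = (11+12)/2 = 23/2.
E[W | urn 4] = (10+7+7+2)/4 = 13/2.
E[W] = (1/4)·(13/3) + (1/4)·(16/3) + (1/4)·(23/2) + (1/4)·(13/2) = 83/12.

83/12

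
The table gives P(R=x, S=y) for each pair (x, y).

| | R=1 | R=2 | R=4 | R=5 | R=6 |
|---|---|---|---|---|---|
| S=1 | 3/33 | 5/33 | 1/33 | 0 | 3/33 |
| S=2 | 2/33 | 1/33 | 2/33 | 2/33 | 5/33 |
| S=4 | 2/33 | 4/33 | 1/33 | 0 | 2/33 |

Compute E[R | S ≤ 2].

29/8

P(S ≤ 2) = 8/11.
Summing R·P(R=x,S=y) over the conditioning event gives 29/11.
E[R | S ≤ 2] = (29/11) / (8/11) = 29/8.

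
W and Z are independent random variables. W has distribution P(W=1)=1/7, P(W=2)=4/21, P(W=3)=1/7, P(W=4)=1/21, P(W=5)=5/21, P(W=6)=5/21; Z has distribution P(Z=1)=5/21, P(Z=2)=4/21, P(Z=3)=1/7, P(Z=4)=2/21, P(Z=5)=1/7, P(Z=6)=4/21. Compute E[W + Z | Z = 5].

184/21

P(Z = 5) = 1/7.
Summing (W+Z)·P(x,y) over outcomes with Z = 5 gives 184/147.
E[W + Z | Z = 5] = (184/147) / (1/7) = 184/21.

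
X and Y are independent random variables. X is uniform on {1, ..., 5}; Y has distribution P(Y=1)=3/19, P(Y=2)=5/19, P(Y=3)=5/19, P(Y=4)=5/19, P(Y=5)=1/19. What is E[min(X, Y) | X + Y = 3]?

P(X + Y = 3) = 8/95.
Summing min(X,Y)·P(x,y) over outcomes with X + Y = 3 gives 8/95.
E[min(X, Y) | X + Y = 3] = (8/95) / (8/95) = 1.

1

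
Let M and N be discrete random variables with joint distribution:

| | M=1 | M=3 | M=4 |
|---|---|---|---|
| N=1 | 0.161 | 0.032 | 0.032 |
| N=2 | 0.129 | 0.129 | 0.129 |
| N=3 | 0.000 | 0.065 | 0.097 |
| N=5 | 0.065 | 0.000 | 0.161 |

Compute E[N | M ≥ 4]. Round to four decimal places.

3.3079

P(M ≥ 4) = 0.419.
Σ N·P over the event = 1·(0.032) + 2·(0.129) + 3·(0.097) + 5·(0.161) = 1.386.
E[N | M ≥ 4] = (1.386) / (0.419) = 3.3079.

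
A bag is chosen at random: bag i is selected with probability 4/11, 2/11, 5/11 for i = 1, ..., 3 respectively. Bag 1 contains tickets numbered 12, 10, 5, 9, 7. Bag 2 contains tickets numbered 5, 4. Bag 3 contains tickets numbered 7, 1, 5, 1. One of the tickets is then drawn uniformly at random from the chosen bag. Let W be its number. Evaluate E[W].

E[W | bag 1] = (12+10+5+9+7)/5 = 43/5.
E[W | bag 2] = (5+4)/2 = 9/2.
E[W | bag 3] = (7+1+5+1)/4 = 7/2.
E[W] = (4/11)·(43/5) + (2/11)·(9/2) + (5/11)·(7/2) = 609/110.

609/110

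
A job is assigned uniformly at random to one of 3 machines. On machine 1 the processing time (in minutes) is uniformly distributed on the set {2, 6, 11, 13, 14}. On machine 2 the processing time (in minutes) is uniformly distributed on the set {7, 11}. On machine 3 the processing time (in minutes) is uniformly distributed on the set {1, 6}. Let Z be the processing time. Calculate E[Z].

217/30

E[Z | machine 1] = (2+6+11+13+14)/5 = 46/5.
E[Z | machine 2] = (7+11)/2 = 9.
E[Z | machine 3] = (1+6)/2 = 7/2.
E[Z] = (1/3)·(46/5) + (1/3)·(9) + (1/3)·(7/2) = 217/30.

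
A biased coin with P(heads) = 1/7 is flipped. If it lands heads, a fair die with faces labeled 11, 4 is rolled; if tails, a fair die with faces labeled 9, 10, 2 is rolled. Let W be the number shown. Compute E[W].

E[W | heads] = (11+4)/2 = 15/2.
E[W | tails] = (9+10+2)/3 = 7.
By the law of total expectation,
E[W] = (1/7)·(15/2) + (6/7)·(7) = 99/14.

99/14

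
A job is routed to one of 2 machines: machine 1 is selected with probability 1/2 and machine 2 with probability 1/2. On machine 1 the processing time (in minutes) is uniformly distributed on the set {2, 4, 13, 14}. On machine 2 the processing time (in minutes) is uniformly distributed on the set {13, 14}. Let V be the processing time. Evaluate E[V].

87/8

E[V | machine 1] = (2+4+13+14)/4 = 33/4.
E[V | machine 2] = (13+14)/2 = 27/2.
E[V] = (1/2)·(33/4) + (1/2)·(27/2) = 87/8.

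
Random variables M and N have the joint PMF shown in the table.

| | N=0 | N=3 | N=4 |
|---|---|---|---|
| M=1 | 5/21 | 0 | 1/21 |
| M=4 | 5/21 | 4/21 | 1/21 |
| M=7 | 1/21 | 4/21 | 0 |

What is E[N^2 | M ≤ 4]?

17/4

P(M ≤ 4) = 16/21.
Σ N^2·P over the event = 0·(5/21) + 16·(1/21) + 0·(5/21) + 9·(4/21) + 16·(1/21) = 68/21.
E[N^2 | M ≤ 4] = (68/21) / (16/21) = 17/4.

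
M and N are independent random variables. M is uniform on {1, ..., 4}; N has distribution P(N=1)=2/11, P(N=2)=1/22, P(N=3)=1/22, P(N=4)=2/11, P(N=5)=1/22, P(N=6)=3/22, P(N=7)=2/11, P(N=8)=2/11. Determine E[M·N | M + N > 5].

1003/63

P(M + N > 5) = 63/88.
Summing MN·P(x,y) over outcomes with M + N > 5 gives 1003/88.
E[M·N | M + N > 5] = (1003/88) / (63/88) = 1003/63.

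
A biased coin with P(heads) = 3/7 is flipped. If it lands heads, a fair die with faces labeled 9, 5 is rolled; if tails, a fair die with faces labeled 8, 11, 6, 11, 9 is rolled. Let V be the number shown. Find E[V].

57/7

E[V | heads] = (9+5)/2 = 7.
E[V | tails] = (8+11+6+11+9)/5 = 9.
E[V] = (3/7)·(7) + (4/7)·(9) = 57/7.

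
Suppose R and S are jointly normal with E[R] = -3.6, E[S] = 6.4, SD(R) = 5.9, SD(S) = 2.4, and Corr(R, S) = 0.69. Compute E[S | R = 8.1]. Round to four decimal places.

9.6839

E[S | R=x] = μ_S + ρ(σ_S/σ_R)(x − μ_R) for jointly normal variables.
E[S | R=8.1] = 6.4 + (0.69)·(2.4/5.9)·(8.1 − (-3.6)) = 6.4 + (0.280678)·(11.7) = 9.6839.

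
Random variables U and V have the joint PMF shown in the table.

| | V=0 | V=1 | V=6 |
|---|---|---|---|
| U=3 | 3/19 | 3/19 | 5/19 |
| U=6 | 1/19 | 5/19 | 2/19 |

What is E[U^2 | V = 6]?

P(V = 6) = 7/19.
Σ U^2·P over the event = 9·(5/19) + 36·(2/19) = 117/19.
E[U^2 | V = 6] = (117/19) / (7/19) = 117/7.

117/7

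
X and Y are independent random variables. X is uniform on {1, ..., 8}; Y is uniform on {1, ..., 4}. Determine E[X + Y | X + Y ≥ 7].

80/9

P(X + Y ≥ 7) = 9/16.
Summing (X+Y)·P(x,y) over outcomes with X + Y ≥ 7 gives 5.
E[X + Y | X + Y ≥ 7] = (5) / (9/16) = 80/9.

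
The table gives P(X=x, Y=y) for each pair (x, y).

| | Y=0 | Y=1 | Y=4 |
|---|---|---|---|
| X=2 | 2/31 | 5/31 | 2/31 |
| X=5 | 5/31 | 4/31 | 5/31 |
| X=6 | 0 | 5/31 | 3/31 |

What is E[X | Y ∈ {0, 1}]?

89/21

P(Y ∈ {0, 1}) = 21/31.
Σ X·P over the event = 2·(2/31) + 2·(5/31) + 5·(5/31) + 5·(4/31) + 6·(5/31) = 89/31.
E[X | Y ∈ {0, 1}] = (89/31) / (21/31) = 89/21.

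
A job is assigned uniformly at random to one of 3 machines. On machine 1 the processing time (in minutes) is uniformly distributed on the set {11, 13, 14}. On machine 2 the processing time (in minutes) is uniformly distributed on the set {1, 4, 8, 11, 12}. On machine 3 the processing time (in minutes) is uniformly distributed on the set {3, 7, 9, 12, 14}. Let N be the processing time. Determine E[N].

433/45

E[N | machine 1] = (11+13+14)/3 = 38/3.
E[N | machine 2] = (1+4+8+11+12)/5 = 36/5.
E[N | machine 3] = (3+7+9+12+14)/5 = 9.
E[N] = (1/3)·(38/3) + (1/3)·(36/5) + (1/3)·(9) = 433/45.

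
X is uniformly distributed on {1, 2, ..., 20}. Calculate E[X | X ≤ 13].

7

P(X ≤ 13) = 13/20.
E[X | X ≤ 13] = (91/20) / (13/20) = 7.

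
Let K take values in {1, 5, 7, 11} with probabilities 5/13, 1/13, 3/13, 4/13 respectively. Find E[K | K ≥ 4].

35/4

P(K ≥ 4) = 8/13.
Σ over the event: 5·1/13 + 7·3/13 + 11·4/13 = 70/13.
E[K | K ≥ 4] = (70/13) / (8/13) = 35/4.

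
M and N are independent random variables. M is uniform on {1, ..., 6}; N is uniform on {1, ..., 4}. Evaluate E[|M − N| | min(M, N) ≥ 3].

5/4

P(min(M, N) ≥ 3) = 1/3.
Summing |M−N|·P(x,y) over outcomes with min(M, N) ≥ 3 gives 5/12.
E[|M − N| | min(M, N) ≥ 3] = (5/12) / (1/3) = 5/4.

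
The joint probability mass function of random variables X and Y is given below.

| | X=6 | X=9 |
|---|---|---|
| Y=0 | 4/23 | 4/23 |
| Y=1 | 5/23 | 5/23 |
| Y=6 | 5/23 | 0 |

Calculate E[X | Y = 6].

6

P(Y = 6) = 5/23.
Σ X·P over the event = 6·(5/23) = 30/23.
E[X | Y = 6] = (30/23) / (5/23) = 6.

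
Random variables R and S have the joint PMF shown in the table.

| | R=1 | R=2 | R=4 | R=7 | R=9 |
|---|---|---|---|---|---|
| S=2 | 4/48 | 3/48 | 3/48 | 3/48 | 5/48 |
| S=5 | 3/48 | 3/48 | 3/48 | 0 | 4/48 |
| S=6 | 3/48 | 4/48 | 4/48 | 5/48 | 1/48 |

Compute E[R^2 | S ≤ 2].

P(S ≤ 2) = 3/8.
Σ R^2·P over the event = 1·(4/48) + 4·(3/48) + 16·(3/48) + 49·(3/48) + 81·(5/48) = 77/6.
E[R^2 | S ≤ 2] = (77/6) / (3/8) = 308/9.

308/9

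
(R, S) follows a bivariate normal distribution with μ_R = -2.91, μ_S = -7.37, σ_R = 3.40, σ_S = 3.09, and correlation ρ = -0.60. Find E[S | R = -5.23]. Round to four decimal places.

E[S | R=x] = μ_S + ρ(σ_S/σ_R)(x − μ_R) for jointly normal variables.
E[S | R=-5.23] = -7.37 + (-0.60)·(3.09/3.40)·(-5.23 − (-2.91)) = -7.37 + (-0.54529)·(-2.32) = -6.1049.

-6.1049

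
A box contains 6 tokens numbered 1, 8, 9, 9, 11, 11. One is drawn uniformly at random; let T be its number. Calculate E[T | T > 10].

11

P(T > 10) = 1/3.
Σ over the event: 11·1/3 = 11/3.
E[T | T > 10] = (11/3) / (1/3) = 11.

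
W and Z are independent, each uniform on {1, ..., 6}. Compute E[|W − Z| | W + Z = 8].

12/5

Outcomes with W + Z = 8: (2,6), (3,5), (4,4), (5,3), (6,2), each with probability 1/36.
E[|W − Z| | W + Z = 8] = (4 + 2 + 0 + 2 + 4) / 5 = 12/5.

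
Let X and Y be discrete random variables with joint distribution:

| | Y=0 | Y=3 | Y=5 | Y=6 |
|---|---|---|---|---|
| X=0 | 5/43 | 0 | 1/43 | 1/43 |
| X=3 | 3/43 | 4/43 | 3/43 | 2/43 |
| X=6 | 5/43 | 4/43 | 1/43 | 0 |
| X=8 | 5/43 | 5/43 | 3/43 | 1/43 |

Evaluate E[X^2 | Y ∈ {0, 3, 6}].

P(Y ∈ {0, 3, 6}) = 35/43.
Summing X^2·P(X=x,Y=y) over the conditioning event gives 1109/43.
E[X^2 | Y ∈ {0, 3, 6}] = (1109/43) / (35/43) = 1109/35.

1109/35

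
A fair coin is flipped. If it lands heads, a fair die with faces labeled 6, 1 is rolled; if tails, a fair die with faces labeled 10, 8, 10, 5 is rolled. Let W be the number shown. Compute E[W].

47/8

E[W | heads] = (6+1)/2 = 7/2.
E[W | tails] = (10+8+10+5)/4 = 33/4.
E[W] = (1/2)·(7/2) + (1/2)·(33/4) = 47/8.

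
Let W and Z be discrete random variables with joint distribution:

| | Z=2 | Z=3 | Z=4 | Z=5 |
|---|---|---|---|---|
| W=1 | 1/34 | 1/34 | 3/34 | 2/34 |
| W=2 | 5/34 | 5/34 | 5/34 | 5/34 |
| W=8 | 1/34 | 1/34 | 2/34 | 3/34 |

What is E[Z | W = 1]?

P(W = 1) = 7/34.
Σ Z·P over the event = 2·(1/34) + 3·(1/34) + 4·(3/34) + 5·(2/34) = 27/34.
E[Z | W = 1] = (27/34) / (7/34) = 27/7.

27/7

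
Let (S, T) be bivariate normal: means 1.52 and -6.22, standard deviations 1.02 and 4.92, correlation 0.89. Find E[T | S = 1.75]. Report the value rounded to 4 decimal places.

E[T | S=x] = μ_T + ρ(σ_T/σ_S)(x − μ_S) for jointly normal variables.
E[T | S=1.75] = -6.22 + (0.89)·(4.92/1.02)·(1.75 − (1.52)) = -6.22 + (4.2929)·(0.23) = -5.2326.

-5.2326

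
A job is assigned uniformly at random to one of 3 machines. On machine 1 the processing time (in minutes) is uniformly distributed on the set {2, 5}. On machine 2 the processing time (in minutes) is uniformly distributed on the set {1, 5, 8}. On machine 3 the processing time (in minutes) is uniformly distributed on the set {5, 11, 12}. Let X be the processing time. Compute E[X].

35/6

E[X | machine 1] = (2+5)/2 = 7/2.
E[X | machine 2] = (1+5+8)/3 = 14/3.
E[X | machine 3] = (5+11+12)/3 = 28/3.
By the law of total expectation,
E[X] = (1/3)·(7/2) + (1/3)·(14/3) + (1/3)·(28/3) = 35/6.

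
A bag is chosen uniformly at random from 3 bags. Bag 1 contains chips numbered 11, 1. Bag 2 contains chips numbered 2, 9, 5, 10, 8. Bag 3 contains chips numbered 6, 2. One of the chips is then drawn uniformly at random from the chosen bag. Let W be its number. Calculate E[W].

E[W | bag 1] = (11+1)/2 = 6.
E[W | bag 2] = (2+9+5+10+8)/5 = 34/5.
E[W | bag 3] = (6+2)/2 = 4.
E[W] = (1/3)·(6) + (1/3)·(34/5) + (1/3)·(4) = 28/5.

28/5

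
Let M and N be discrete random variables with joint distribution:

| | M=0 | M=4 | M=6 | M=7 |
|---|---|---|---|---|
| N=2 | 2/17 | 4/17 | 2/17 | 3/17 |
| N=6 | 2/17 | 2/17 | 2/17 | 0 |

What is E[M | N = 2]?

P(N = 2) = 11/17.
Σ M·P over the event = 0·(2/17) + 4·(4/17) + 6·(2/17) + 7·(3/17) = 49/17.
E[M | N = 2] = (49/17) / (11/17) = 49/11.

49/11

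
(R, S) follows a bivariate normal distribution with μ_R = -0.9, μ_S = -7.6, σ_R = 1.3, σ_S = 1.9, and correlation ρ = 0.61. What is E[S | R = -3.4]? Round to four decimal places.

-9.8288

The regression of S on R has slope ρ·σ_S/σ_R and passes through (μ_R, μ_S).
E[S | R=-3.4] = -7.6 + (0.61)·(1.9/1.3)·(-3.4 − (-0.9)) = -7.6 + (0.891538)·(-2.5) = -9.8288.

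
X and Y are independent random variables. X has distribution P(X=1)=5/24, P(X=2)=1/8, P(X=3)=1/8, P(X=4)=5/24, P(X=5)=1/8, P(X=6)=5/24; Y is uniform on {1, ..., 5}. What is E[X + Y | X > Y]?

P(X > Y) = 61/120.
Summing (X+Y)·P(x,y) over outcomes with X > Y gives 147/40.
E[X + Y | X > Y] = (147/40) / (61/120) = 441/61.

441/61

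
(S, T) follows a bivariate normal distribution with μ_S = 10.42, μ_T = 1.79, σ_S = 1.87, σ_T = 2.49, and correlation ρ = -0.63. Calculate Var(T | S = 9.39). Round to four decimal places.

3.7393

The conditional variance in a bivariate normal is σ_T²(1 − ρ²), independent of x.
Var(T | S=9.39) = (2.49)²·(1 − (-0.63)²) = 6.2001·0.6031 = 3.7393.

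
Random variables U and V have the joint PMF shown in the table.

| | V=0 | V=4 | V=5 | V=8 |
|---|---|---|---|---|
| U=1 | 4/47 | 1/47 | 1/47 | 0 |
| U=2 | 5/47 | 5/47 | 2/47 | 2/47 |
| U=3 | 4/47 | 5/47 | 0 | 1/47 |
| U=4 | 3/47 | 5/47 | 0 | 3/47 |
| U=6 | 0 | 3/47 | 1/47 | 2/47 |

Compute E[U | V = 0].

P(V = 0) = 16/47.
Σ U·P over the event = 1·(4/47) + 2·(5/47) + 3·(4/47) + 4·(3/47) = 38/47.
E[U | V = 0] = (38/47) / (16/47) = 19/8.

19/8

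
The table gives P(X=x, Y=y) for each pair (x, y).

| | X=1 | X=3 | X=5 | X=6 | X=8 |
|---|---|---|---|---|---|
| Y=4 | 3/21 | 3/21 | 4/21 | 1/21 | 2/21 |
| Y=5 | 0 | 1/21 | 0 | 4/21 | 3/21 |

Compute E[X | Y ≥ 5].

P(Y ≥ 5) = 8/21.
Σ X·P over the event = 3·(1/21) + 6·(4/21) + 8·(3/21) = 17/7.
E[X | Y ≥ 5] = (17/7) / (8/21) = 51/8.

51/8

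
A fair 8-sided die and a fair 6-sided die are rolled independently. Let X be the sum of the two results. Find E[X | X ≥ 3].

382/47

P(X ≥ 3) = 47/48.
E[X | X ≥ 3] = (191/24) / (47/48) = 382/47.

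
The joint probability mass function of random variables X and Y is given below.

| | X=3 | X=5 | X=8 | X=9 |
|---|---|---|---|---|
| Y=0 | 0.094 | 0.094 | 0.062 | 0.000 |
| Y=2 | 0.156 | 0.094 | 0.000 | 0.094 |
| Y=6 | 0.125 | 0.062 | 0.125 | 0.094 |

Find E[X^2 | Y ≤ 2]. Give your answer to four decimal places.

31.1987

P(Y ≤ 2) = 0.594.
Σ X^2·P over the event = 9·(0.094) + 9·(0.156) + 25·(0.094) + 25·(0.094) + 64·(0.062) + 81·(0.094) = 18.532.
E[X^2 | Y ≤ 2] = (18.532) / (0.594) = 31.1987.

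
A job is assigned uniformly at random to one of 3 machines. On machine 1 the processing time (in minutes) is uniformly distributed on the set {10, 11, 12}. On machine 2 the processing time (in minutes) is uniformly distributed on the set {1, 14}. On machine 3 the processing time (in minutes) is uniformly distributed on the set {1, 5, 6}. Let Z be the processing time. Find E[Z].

E[Z | machine 1] = (10+11+12)/3 = 11.
E[Z | machine 2] = (1+14)/2 = 15/2.
E[Z | machine 3] = (1+5+6)/3 = 4.
By the law of total expectation,
E[Z] = (1/3)·(11) + (1/3)·(15/2) + (1/3)·(4) = 15/2.

15/2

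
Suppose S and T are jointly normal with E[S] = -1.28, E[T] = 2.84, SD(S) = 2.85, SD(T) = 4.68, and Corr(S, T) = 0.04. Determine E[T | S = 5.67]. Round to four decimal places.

For a bivariate normal, E[T | S=x] = μ_T + ρ·(σ_T/σ_S)·(x − μ_S).
E[T | S=5.67] = 2.84 + (0.04)·(4.68/2.85)·(5.67 − (-1.28)) = 2.84 + (0.065684)·(6.95) = 3.2965.

3.2965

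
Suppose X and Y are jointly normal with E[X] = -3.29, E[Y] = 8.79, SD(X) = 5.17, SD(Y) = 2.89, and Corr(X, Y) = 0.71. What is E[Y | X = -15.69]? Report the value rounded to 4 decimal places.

E[Y | X=x] = μ_Y + ρ(σ_Y/σ_X)(x − μ_X) for jointly normal variables.
E[Y | X=-15.69] = 8.79 + (0.71)·(2.89/5.17)·(-15.69 − (-3.29)) = 8.79 + (0.39689)·(-12.4) = 3.8686.

3.8686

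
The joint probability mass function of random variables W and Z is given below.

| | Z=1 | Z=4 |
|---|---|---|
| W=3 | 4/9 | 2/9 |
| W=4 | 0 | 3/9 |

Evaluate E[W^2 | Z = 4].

66/5

P(Z = 4) = 5/9.
Σ W^2·P over the event = 9·(2/9) + 16·(3/9) = 22/3.
E[W^2 | Z = 4] = (22/3) / (5/9) = 66/5.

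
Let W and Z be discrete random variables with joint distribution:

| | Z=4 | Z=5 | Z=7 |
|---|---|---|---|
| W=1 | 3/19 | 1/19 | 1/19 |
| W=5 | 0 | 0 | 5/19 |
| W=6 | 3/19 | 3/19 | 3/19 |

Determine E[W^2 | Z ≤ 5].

22

P(Z ≤ 5) = 10/19.
Σ W^2·P over the event = 1·(3/19) + 1·(1/19) + 36·(3/19) + 36·(3/19) = 220/19.
E[W^2 | Z ≤ 5] = (220/19) / (10/19) = 22.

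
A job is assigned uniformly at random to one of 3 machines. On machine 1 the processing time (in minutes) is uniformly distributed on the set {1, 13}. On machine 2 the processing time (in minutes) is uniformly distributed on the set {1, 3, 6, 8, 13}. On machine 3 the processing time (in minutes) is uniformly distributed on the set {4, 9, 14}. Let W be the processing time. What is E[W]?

E[W | machine 1] = (1+13)/2 = 7.
E[W | machine 2] = (1+3+6+8+13)/5 = 31/5.
E[W | machine 3] = (4+9+14)/3 = 9.
E[W] = (1/3)·(7) + (1/3)·(31/5) + (1/3)·(9) = 37/5.

37/5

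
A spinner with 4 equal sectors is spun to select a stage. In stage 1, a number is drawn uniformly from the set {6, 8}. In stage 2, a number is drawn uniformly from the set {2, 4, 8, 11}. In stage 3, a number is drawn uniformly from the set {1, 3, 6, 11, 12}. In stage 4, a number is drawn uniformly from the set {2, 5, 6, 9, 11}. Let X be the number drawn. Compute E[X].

529/80

E[X | stage 1] = (6+8)/2 = 7.
E[X | stage 2] = (2+4+8+11)/4 = 25/4.
E[X | stage 3] = (1+3+6+11+12)/5 = 33/5.
E[X | stage 4] = (2+5+6+9+11)/5 = 33/5.
By the law of total expectation,
E[X] = (1/4)·(7) + (1/4)·(25/4) + (1/4)·(33/5) + (1/4)·(33/5) = 529/80.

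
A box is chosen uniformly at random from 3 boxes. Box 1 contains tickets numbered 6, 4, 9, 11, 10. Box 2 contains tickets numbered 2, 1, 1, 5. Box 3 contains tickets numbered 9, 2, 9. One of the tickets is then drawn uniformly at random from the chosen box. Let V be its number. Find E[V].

203/36

E[V | box 1] = (6+4+9+11+10)/5 = 8.
E[V | box 2] = (2+1+1+5)/4 = 9/4.
E[V | box 3] = (9+2+9)/3 = 20/3.
By the law of total expectation,
E[V] = (1/3)·(8) + (1/3)·(9/4) + (1/3)·(20/3) = 203/36.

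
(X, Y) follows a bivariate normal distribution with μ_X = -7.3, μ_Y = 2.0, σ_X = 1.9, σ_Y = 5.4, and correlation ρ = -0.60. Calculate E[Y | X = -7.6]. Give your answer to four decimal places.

2.5116

E[Y | X=x] = μ_Y + ρ(σ_Y/σ_X)(x − μ_X) for jointly normal variables.
E[Y | X=-7.6] = 2.0 + (-0.60)·(5.4/1.9)·(-7.6 − (-7.3)) = 2.0 + (-1.7053)·(-0.3) = 2.5116.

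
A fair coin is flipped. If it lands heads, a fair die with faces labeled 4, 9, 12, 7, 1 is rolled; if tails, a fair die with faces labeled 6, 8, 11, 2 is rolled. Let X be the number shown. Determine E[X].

267/40

E[X | heads] = (4+9+12+7+1)/5 = 33/5.
E[X | tails] = (6+8+11+2)/4 = 27/4.
E[X] = (1/2)·(33/5) + (1/2)·(27/4) = 267/40.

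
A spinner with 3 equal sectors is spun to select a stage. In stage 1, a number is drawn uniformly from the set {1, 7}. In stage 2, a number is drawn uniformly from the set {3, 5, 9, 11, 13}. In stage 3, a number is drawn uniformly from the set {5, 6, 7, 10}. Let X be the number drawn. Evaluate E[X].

E[X | stage 1] = (1+7)/2 = 4.
E[X | stage 2] = (3+5+9+11+13)/5 = 41/5.
E[X | stage 3] = (5+6+7+10)/4 = 7.
By the law of total expectation,
E[X] = (1/3)·(4) + (1/3)·(41/5) + (1/3)·(7) = 32/5.

32/5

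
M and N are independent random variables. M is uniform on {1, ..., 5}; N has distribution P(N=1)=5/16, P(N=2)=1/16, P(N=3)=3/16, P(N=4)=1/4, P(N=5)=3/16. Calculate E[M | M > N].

P(M > N) = 33/80.
Summing M·P(x,y) over outcomes with M > N gives 129/80.
E[M | M > N] = (129/80) / (33/80) = 43/11.

43/11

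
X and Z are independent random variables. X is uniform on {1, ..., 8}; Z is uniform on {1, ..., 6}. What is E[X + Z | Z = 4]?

17/2

P(Z = 4) = 1/6.
Summing (X+Z)·P(x,y) over outcomes with Z = 4 gives 17/12.
E[X + Z | Z = 4] = (17/12) / (1/6) = 17/2.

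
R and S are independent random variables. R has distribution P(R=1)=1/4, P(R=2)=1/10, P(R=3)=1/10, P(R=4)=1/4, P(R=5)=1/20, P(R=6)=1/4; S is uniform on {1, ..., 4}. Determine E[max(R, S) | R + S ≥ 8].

P(R + S ≥ 8) = 11/40.
Summing max(R,S)·P(x,y) over outcomes with R + S ≥ 8 gives 3/2.
E[max(R, S) | R + S ≥ 8] = (3/2) / (11/40) = 60/11.

60/11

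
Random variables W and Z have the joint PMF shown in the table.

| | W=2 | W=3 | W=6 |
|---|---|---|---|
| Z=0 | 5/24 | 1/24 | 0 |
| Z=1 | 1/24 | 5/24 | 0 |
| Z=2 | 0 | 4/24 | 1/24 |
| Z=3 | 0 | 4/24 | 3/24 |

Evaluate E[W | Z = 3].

P(Z = 3) = 7/24.
Σ W·P over the event = 3·(4/24) + 6·(3/24) = 5/4.
E[W | Z = 3] = (5/4) / (7/24) = 30/7.

30/7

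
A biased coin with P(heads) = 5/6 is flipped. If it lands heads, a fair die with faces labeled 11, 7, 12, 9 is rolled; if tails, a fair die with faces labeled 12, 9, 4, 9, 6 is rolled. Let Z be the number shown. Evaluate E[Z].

E[Z | heads] = (11+7+12+9)/4 = 39/4.
E[Z | tails] = (12+9+4+9+6)/5 = 8.
By the law of total expectation,
E[Z] = (5/6)·(39/4) + (1/6)·(8) = 227/24.

227/24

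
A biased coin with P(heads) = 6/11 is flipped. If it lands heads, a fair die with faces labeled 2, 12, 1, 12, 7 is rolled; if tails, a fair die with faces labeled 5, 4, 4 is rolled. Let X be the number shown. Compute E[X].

E[X | heads] = (2+12+1+12+7)/5 = 34/5.
E[X | tails] = (5+4+4)/3 = 13/3.
E[X] = (6/11)·(34/5) + (5/11)·(13/3) = 937/165.

937/165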